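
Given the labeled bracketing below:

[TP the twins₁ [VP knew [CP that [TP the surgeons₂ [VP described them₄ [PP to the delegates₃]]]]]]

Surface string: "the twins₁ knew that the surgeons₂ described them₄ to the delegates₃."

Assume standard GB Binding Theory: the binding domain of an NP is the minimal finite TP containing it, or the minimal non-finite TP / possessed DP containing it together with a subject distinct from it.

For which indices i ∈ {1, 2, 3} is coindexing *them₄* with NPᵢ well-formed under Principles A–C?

*them* is a pronoun, so Principle B applies: it must be free in its binding domain.
Binding domain of *them₄*: the embedded TP, whose subject is the surgeons₂.
*the twins₁* c-commands the pronoun but from outside its binding domain, and is not c-commanded by it → coindexation permitted.
*the surgeons₂* c-commands the pronoun within its binding domain → coindexation would violate Principle B.
*the delegates₃*: the pronoun c-commands this R-expression → coindexation would violate Principle C on *the delegates₃*.

{1}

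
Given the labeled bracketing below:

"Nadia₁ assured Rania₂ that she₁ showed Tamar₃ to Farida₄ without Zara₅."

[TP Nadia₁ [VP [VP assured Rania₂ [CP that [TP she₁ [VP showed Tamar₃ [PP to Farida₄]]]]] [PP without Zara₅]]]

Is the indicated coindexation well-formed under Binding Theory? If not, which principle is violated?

The two coindexed NPs are *Nadia₁* and *she₁*.
*she₁* is a pronoun; nothing c-commands it within its binding domain (the embedded TP.), so Principle B holds trivially.
*Nadia₁* is an R-expression; *she₁* does not c-command it, and no other NP shares its index, so Principle C is satisfied.
All principles are respected.

grammatical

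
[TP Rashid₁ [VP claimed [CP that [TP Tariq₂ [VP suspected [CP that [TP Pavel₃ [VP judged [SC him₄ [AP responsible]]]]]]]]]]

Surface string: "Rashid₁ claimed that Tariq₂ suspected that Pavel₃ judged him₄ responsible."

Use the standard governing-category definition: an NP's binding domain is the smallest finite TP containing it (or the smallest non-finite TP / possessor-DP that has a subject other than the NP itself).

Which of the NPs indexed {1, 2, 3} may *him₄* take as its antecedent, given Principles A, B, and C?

{1, 2}

*him* is a pronoun, so Principle B applies: it must be free in its binding domain.
Binding domain of *him₄*: the embedded TP, whose subject is Pavel₃.
*Rashid₁* c-commands the pronoun but from outside its binding domain, and is not c-commanded by it → coindexation permitted.
*Tariq₂* c-commands the pronoun but from outside its binding domain, and is not c-commanded by it → coindexation permitted.
*Pavel₃* c-commands the pronoun within its binding domain → coindexation would violate Principle B.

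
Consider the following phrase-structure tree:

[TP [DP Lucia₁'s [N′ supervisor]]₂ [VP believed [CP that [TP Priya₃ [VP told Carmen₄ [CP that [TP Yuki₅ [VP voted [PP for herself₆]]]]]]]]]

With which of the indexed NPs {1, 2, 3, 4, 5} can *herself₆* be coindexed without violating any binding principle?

*herself* is an anaphor, so Principle A applies: it must be bound in its binding domain.
Binding domain of *herself₆*: the embedded TP, whose subject is Yuki₅.
*Lucia₁* does not c-command the anaphor → cannot bind it.
*[Lucia₁'s supervisor]₂* c-commands the anaphor but is outside its binding domain → cannot satisfy Principle A.
*Priya₃* c-commands the anaphor but is outside its binding domain → cannot satisfy Principle A.
*Carmen₄* c-commands the anaphor but is outside its binding domain → cannot satisfy Principle A.
*Yuki₅* c-commands the anaphor within its binding domain → licit binder.

{5}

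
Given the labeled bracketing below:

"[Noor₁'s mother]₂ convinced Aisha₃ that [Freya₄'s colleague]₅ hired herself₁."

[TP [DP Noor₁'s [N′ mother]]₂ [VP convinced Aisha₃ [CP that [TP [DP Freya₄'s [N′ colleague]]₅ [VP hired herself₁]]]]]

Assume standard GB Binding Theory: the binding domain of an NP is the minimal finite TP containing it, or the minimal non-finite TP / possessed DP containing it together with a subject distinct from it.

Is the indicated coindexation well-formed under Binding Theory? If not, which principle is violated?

The two coindexed NPs are *Noor₁* and *herself₁*.
*herself₁* is an anaphor. Principle A requires it to be bound within its binding domain — the embedded TP, whose subject is [Freya₄'s colleague]₅.
Within that domain it is c-commanded by *[Freya₄'s colleague]₅*, which does not share its index.
*Noor₁* does not c-command the anaphor at all.
The anaphor is unbound in its domain → Principle A violation.

Principle A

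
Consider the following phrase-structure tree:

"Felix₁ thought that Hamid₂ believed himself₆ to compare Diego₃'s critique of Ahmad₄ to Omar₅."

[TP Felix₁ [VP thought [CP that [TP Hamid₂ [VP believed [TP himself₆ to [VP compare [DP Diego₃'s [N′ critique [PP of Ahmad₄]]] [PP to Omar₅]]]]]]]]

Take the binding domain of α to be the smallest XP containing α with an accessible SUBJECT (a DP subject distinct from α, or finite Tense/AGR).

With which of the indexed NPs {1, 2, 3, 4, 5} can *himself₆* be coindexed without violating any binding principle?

*himself* is an anaphor, so Principle A applies: it must be bound in its binding domain.
Binding domain of *himself₆*: the embedded TP, whose subject is Hamid₂.
*Felix₁* c-commands the anaphor but is outside its binding domain → cannot satisfy Principle A.
*Hamid₂* c-commands the anaphor within its binding domain → licit binder.
*Diego₃* does not c-command the anaphor → cannot bind it.
*Ahmad₄* does not c-command the anaphor → cannot bind it.
*Omar₅* does not c-command the anaphor → cannot bind it.

{2}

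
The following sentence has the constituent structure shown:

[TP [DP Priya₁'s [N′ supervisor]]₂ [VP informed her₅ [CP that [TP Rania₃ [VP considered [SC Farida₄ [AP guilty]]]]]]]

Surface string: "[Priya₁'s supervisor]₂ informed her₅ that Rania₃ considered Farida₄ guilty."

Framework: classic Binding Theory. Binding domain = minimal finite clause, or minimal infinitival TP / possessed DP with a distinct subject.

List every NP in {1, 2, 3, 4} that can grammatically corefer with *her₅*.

*her* is a pronoun, so Principle B applies: it must be free in its binding domain.
Binding domain of *her₅*: the matrix TP, whose subject is [Priya₁'s supervisor]₂.
*Priya₁* and the pronoun do not c-command one another → neither Principle B nor Principle C is at stake; coindexation permitted.
*[Priya₁'s supervisor]₂* c-commands the pronoun within its binding domain → coindexation would violate Principle B.
*Rania₃*: the pronoun c-commands this R-expression → coindexation would violate Principle C on *Rania₃*.
*Farida₄*: the pronoun c-commands this R-expression → coindexation would violate Principle C on *Farida₄*.

{1}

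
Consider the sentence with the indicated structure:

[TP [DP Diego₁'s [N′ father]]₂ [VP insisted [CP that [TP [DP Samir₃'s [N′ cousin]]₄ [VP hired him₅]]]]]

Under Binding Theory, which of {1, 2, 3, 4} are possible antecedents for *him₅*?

*him* is a pronoun, so Principle B applies: it must be free in its binding domain.
Binding domain of *him₅*: the embedded TP, whose subject is [Samir₃'s cousin]₄.
*Diego₁* and the pronoun do not c-command one another → neither Principle B nor Principle C is at stake; coindexation permitted.
*[Diego₁'s father]₂* c-commands the pronoun but from outside its binding domain, and is not c-commanded by it → coindexation permitted.
*Samir₃* and the pronoun do not c-command one another → neither Principle B nor Principle C is at stake; coindexation permitted.
*[Samir₃'s cousin]₄* c-commands the pronoun within its binding domain → coindexation would violate Principle B.

{1, 2, 3}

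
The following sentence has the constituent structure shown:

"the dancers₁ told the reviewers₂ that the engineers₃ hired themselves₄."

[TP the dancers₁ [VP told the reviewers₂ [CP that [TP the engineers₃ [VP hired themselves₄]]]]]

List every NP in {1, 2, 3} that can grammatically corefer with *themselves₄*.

*themselves* is an anaphor, so Principle A applies: it must be bound in its binding domain.
Binding domain of *themselves₄*: the embedded TP, whose subject is the engineers₃.
*the dancers₁* c-commands the anaphor but is outside its binding domain → cannot satisfy Principle A.
*the reviewers₂* c-commands the anaphor but is outside its binding domain → cannot satisfy Principle A.
*the engineers₃* c-commands the anaphor within its binding domain → licit binder.

{3}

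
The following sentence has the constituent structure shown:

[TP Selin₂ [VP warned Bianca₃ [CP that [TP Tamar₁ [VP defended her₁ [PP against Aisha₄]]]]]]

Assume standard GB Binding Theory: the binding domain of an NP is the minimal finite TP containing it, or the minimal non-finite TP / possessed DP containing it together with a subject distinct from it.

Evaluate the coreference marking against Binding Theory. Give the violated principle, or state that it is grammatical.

The two coindexed NPs are *Tamar₁* and *her₁*.
*her₁* is a pronoun. Its binding domain is the embedded TP, whose subject is Tamar₁.
*Tamar₁* c-commands it within that domain and carries the same index.
The pronoun is locally bound → Principle B violation.

Principle B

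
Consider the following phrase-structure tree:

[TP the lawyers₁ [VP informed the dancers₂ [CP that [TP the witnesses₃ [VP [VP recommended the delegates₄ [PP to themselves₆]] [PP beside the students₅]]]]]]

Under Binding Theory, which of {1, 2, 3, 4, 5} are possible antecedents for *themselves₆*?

{3, 4}

*themselves* is an anaphor, so Principle A applies: it must be bound in its binding domain.
Binding domain of *themselves₆*: the embedded TP, whose subject is the witnesses₃.
*the lawyers₁* c-commands the anaphor but is outside its binding domain → cannot satisfy Principle A.
*the dancers₂* c-commands the anaphor but is outside its binding domain → cannot satisfy Principle A.
*the witnesses₃* c-commands the anaphor within its binding domain → licit binder.
*the delegates₄* c-commands the anaphor within its binding domain → licit binder.
*the students₅* does not c-command the anaphor → cannot bind it.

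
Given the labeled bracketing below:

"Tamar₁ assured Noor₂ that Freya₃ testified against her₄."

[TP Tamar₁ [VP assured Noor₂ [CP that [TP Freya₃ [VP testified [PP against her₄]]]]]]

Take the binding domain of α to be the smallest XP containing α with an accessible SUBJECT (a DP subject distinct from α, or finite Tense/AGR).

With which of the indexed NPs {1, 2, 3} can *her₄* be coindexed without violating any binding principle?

{1, 2}

*her* is a pronoun, so Principle B applies: it must be free in its binding domain.
Binding domain of *her₄*: the embedded TP, whose subject is Freya₃.
*Tamar₁* c-commands the pronoun but from outside its binding domain, and is not c-commanded by it → coindexation permitted.
*Noor₂* c-commands the pronoun but from outside its binding domain, and is not c-commanded by it → coindexation permitted.
*Freya₃* c-commands the pronoun within its binding domain → coindexation would violate Principle B.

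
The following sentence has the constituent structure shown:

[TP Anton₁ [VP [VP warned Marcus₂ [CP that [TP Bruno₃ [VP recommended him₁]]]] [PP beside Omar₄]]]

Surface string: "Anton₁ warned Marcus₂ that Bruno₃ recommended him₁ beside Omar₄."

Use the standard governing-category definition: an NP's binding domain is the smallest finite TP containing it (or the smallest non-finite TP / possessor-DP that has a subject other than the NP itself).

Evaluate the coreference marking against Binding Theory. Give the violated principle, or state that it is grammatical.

grammatical

The two coindexed NPs are *Anton₁* and *him₁*.
*him₁* is a pronoun; its binding domain is the embedded TP, whose subject is Bruno₃. Within that domain it is c-commanded only by *Bruno₃*, which carries a different index — the pronoun is free locally, so Principle B holds.
*Anton₁* is an R-expression; *him₁* does not c-command it, and no other NP shares its index, so Principle C is satisfied.
All principles are respected.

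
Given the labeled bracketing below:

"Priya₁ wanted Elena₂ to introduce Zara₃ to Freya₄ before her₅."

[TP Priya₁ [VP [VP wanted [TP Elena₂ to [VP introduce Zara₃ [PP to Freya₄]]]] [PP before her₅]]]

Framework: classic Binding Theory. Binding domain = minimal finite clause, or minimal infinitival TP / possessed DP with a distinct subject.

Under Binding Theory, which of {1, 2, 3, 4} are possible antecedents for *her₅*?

*her* is a pronoun, so Principle B applies: it must be free in its binding domain.
Binding domain of *her₅*: the matrix TP, whose subject is Priya₁.
*Priya₁* c-commands the pronoun within its binding domain → coindexation would violate Principle B.
*Elena₂* and the pronoun do not c-command one another → neither Principle B nor Principle C is at stake; coindexation permitted.
*Zara₃* and the pronoun do not c-command one another → neither Principle B nor Principle C is at stake; coindexation permitted.
*Freya₄* and the pronoun do not c-command one another → neither Principle B nor Principle C is at stake; coindexation permitted.

{2, 3, 4}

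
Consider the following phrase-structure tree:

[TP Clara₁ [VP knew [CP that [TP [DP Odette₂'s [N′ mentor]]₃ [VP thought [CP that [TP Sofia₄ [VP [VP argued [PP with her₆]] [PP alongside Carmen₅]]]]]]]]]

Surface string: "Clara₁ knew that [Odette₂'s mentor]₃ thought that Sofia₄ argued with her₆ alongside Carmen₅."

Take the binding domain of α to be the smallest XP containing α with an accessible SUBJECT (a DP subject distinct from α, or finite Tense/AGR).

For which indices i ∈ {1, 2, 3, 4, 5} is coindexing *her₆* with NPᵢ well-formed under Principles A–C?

*her* is a pronoun, so Principle B applies: it must be free in its binding domain.
Binding domain of *her₆*: the embedded TP, whose subject is Sofia₄.
*Clara₁* c-commands the pronoun but from outside its binding domain, and is not c-commanded by it → coindexation permitted.
*Odette₂* and the pronoun do not c-command one another → neither Principle B nor Principle C is at stake; coindexation permitted.
*[Odette₂'s mentor]₃* c-commands the pronoun but from outside its binding domain, and is not c-commanded by it → coindexation permitted.
*Sofia₄* c-commands the pronoun within its binding domain → coindexation would violate Principle B.
*Carmen₅* and the pronoun do not c-command one another → neither Principle B nor Principle C is at stake; coindexation permitted.

{1, 2, 3, 5}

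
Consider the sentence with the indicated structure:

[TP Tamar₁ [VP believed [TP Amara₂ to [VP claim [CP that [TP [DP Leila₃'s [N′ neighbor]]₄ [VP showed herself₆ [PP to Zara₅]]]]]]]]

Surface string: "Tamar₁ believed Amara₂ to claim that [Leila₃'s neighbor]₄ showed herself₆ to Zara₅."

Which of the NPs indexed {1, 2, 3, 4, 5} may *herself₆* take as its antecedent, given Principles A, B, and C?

{4}

*herself* is an anaphor, so Principle A applies: it must be bound in its binding domain.
Binding domain of *herself₆*: the embedded TP, whose subject is [Leila₃'s neighbor]₄.
*Tamar₁* c-commands the anaphor but is outside its binding domain → cannot satisfy Principle A.
*Amara₂* c-commands the anaphor but is outside its binding domain → cannot satisfy Principle A.
*Leila₃* does not c-command the anaphor → cannot bind it.
*[Leila₃'s neighbor]₄* c-commands the anaphor within its binding domain → licit binder.
*Zara₅* does not c-command the anaphor → cannot bind it.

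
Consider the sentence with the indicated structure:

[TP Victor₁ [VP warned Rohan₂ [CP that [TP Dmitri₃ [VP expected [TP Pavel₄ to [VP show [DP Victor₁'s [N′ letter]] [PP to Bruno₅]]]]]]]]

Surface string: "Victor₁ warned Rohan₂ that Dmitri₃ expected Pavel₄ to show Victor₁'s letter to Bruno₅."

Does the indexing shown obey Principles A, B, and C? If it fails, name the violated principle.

Principle C

The two coindexed NPs are *Victor₁* (the higher occurrence) and *Victor₁* (the lower occurrence).
*Victor₁* (the lower occurrence) is an R-expression. Principle C requires it to be free everywhere.
*Victor₁* (the higher occurrence) c-commands it and carries the same index.
The R-expression is bound → Principle C violation.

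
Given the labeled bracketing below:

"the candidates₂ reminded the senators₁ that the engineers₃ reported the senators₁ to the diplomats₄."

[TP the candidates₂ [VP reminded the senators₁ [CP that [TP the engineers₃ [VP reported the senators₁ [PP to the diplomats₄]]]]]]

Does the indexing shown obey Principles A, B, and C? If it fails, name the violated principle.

The two coindexed NPs are *the senators₁* (the higher occurrence) and *the senators₁* (the lower occurrence).
*the senators₁* (the lower occurrence) is an R-expression. Principle C requires it to be free everywhere.
*the senators₁* (the higher occurrence) c-commands it and carries the same index.
The R-expression is bound → Principle C violation.

Principle C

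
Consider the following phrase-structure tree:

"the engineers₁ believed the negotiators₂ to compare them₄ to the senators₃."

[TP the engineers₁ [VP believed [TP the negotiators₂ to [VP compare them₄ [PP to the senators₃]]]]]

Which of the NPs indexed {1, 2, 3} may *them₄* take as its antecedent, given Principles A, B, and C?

{1}

*them* is a pronoun, so Principle B applies: it must be free in its binding domain.
Binding domain of *them₄*: the embedded TP, whose subject is the negotiators₂.
*the engineers₁* c-commands the pronoun but from outside its binding domain, and is not c-commanded by it → coindexation permitted.
*the negotiators₂* c-commands the pronoun within its binding domain → coindexation would violate Principle B.
*the senators₃*: the pronoun c-commands this R-expression → coindexation would violate Principle C on *the senators₃*.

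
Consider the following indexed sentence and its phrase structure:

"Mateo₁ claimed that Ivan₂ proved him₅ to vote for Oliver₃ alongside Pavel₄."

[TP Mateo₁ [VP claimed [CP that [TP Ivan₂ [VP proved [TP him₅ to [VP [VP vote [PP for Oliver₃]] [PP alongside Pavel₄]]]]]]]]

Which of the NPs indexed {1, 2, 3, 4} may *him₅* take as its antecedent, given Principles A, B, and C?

*him* is a pronoun, so Principle B applies: it must be free in its binding domain.
Binding domain of *him₅*: the embedded TP, whose subject is Ivan₂.
*Mateo₁* c-commands the pronoun but from outside its binding domain, and is not c-commanded by it → coindexation permitted.
*Ivan₂* c-commands the pronoun within its binding domain → coindexation would violate Principle B.
*Oliver₃*: the pronoun c-commands this R-expression → coindexation would violate Principle C on *Oliver₃*.
*Pavel₄*: the pronoun c-commands this R-expression → coindexation would violate Principle C on *Pavel₄*.

{1}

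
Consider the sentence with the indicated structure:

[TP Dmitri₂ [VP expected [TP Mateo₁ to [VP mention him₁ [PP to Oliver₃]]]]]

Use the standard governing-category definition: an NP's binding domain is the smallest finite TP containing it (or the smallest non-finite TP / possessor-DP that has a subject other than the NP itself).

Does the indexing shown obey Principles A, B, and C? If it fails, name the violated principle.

Principle B

The two coindexed NPs are *Mateo₁* and *him₁*.
*him₁* is a pronoun. Its binding domain is the embedded TP, whose subject is Mateo₁.
*Mateo₁* c-commands it within that domain and carries the same index.
The pronoun is locally bound → Principle B violation.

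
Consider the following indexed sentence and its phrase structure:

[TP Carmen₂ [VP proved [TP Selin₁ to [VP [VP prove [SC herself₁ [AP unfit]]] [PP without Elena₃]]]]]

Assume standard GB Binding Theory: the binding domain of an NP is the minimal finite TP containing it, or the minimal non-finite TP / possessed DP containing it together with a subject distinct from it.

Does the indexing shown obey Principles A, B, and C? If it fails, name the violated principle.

The two coindexed NPs are *Selin₁* and *herself₁*.
*herself₁* is an anaphor; its binding domain is the embedded TP, whose subject is Selin₁. *Selin₁* c-commands it within that domain and shares its index, so Principle A is satisfied.
*Selin₁* is an R-expression; *herself₁* does not c-command it, and no other NP shares its index, so Principle C is satisfied.
All principles are respected.

grammatical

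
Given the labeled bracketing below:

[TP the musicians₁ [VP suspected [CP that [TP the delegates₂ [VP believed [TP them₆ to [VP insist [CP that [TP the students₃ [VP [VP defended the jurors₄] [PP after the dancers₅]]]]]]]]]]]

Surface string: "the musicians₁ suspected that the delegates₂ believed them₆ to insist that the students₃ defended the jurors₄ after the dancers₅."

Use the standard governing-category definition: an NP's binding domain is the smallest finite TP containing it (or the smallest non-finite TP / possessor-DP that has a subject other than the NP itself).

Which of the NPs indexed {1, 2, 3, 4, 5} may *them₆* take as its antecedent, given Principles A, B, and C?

*them* is a pronoun, so Principle B applies: it must be free in its binding domain.
Binding domain of *them₆*: the embedded TP, whose subject is the delegates₂.
*the musicians₁* c-commands the pronoun but from outside its binding domain, and is not c-commanded by it → coindexation permitted.
*the delegates₂* c-commands the pronoun within its binding domain → coindexation would violate Principle B.
*the students₃*: the pronoun c-commands this R-expression → coindexation would violate Principle C on *the students₃*.
*the jurors₄*: the pronoun c-commands this R-expression → coindexation would violate Principle C on *the jurors₄*.
*the dancers₅*: the pronoun c-commands this R-expression → coindexation would violate Principle C on *the dancers₅*.

{1}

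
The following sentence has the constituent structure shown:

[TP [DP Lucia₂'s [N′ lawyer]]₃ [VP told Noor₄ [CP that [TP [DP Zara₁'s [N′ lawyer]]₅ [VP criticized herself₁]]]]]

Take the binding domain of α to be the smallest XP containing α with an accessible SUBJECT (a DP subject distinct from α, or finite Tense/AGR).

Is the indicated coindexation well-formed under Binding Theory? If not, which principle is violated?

Principle A

The two coindexed NPs are *Zara₁* and *herself₁*.
*herself₁* is an anaphor. Principle A requires it to be bound within its binding domain — the embedded TP, whose subject is [Zara₁'s lawyer]₅.
Within that domain it is c-commanded by *[Zara₁'s lawyer]₅*, which does not share its index.
*Zara₁* does not c-command the anaphor at all.
The anaphor is unbound in its domain → Principle A violation.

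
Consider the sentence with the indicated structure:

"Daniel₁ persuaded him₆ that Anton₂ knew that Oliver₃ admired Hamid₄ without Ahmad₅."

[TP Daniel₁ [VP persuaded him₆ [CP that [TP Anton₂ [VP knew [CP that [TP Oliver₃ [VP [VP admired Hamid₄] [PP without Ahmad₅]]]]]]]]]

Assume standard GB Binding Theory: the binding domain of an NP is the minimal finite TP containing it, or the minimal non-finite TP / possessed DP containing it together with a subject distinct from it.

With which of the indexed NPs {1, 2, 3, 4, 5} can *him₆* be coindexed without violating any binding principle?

*him* is a pronoun, so Principle B applies: it must be free in its binding domain.
Binding domain of *him₆*: the matrix TP, whose subject is Daniel₁.
*Daniel₁* c-commands the pronoun within its binding domain → coindexation would violate Principle B.
*Anton₂*: the pronoun c-commands this R-expression → coindexation would violate Principle C on *Anton₂*.
*Oliver₃*: the pronoun c-commands this R-expression → coindexation would violate Principle C on *Oliver₃*.
*Hamid₄*: the pronoun c-commands this R-expression → coindexation would violate Principle C on *Hamid₄*.
*Ahmad₅*: the pronoun c-commands this R-expression → coindexation would violate Principle C on *Ahmad₅*.

none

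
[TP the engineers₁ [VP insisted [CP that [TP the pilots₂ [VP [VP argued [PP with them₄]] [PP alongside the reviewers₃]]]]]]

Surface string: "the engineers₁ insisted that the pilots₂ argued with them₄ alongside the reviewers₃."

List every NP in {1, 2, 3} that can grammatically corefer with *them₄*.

{1, 3}

*them* is a pronoun, so Principle B applies: it must be free in its binding domain.
Binding domain of *them₄*: the embedded TP, whose subject is the pilots₂.
*the engineers₁* c-commands the pronoun but from outside its binding domain, and is not c-commanded by it → coindexation permitted.
*the pilots₂* c-commands the pronoun within its binding domain → coindexation would violate Principle B.
*the reviewers₃* and the pronoun do not c-command one another → neither Principle B nor Principle C is at stake; coindexation permitted.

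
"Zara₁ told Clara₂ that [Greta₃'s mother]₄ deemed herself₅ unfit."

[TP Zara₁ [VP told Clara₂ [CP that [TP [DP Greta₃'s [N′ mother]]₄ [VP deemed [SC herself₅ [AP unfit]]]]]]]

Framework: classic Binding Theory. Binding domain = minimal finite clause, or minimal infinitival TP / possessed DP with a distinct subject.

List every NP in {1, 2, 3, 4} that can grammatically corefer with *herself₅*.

*herself* is an anaphor, so Principle A applies: it must be bound in its binding domain.
Binding domain of *herself₅*: the embedded TP, whose subject is [Greta₃'s mother]₄.
*Zara₁* c-commands the anaphor but is outside its binding domain → cannot satisfy Principle A.
*Clara₂* c-commands the anaphor but is outside its binding domain → cannot satisfy Principle A.
*Greta₃* does not c-command the anaphor → cannot bind it.
*[Greta₃'s mother]₄* c-commands the anaphor within its binding domain → licit binder.

{4}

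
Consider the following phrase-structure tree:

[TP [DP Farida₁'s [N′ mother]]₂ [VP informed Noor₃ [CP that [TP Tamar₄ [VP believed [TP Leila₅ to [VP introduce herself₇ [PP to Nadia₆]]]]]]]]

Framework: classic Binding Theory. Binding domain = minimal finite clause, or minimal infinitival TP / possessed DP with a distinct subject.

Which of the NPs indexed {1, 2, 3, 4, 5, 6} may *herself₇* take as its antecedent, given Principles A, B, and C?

{5}

*herself* is an anaphor, so Principle A applies: it must be bound in its binding domain.
Binding domain of *herself₇*: the embedded TP, whose subject is Leila₅.
*Farida₁* does not c-command the anaphor → cannot bind it.
*[Farida₁'s mother]₂* c-commands the anaphor but is outside its binding domain → cannot satisfy Principle A.
*Noor₃* c-commands the anaphor but is outside its binding domain → cannot satisfy Principle A.
*Tamar₄* c-commands the anaphor but is outside its binding domain → cannot satisfy Principle A.
*Leila₅* c-commands the anaphor within its binding domain → licit binder.
*Nadia₆* does not c-command the anaphor → cannot bind it.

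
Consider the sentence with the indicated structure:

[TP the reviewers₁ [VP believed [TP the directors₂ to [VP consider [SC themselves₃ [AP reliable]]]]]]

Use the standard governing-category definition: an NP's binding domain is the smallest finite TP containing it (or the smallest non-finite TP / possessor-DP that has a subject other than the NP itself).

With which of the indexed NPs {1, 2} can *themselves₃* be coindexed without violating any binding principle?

*themselves* is an anaphor, so Principle A applies: it must be bound in its binding domain.
Binding domain of *themselves₃*: the embedded TP, whose subject is the directors₂.
*the reviewers₁* c-commands the anaphor but is outside its binding domain → cannot satisfy Principle A.
*the directors₂* c-commands the anaphor within its binding domain → licit binder.

{2}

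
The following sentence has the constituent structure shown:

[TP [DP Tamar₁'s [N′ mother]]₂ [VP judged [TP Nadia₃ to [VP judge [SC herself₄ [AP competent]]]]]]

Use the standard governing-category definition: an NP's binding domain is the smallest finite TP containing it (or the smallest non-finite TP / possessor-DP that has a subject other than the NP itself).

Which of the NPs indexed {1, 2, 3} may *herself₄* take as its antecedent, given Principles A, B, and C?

{3}

*herself* is an anaphor, so Principle A applies: it must be bound in its binding domain.
Binding domain of *herself₄*: the embedded TP, whose subject is Nadia₃.
*Tamar₁* does not c-command the anaphor → cannot bind it.
*[Tamar₁'s mother]₂* c-commands the anaphor but is outside its binding domain → cannot satisfy Principle A.
*Nadia₃* c-commands the anaphor within its binding domain → licit binder.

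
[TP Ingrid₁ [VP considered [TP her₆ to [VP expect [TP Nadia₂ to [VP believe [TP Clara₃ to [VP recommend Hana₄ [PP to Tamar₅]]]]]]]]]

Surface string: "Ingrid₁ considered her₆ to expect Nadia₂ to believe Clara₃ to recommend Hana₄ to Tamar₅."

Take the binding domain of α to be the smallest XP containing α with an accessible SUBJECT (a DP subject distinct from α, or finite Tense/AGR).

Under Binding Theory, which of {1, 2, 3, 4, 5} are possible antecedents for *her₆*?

none

*her* is a pronoun, so Principle B applies: it must be free in its binding domain.
Binding domain of *her₆*: the matrix TP, whose subject is Ingrid₁.
*Ingrid₁* c-commands the pronoun within its binding domain → coindexation would violate Principle B.
*Nadia₂*: the pronoun c-commands this R-expression → coindexation would violate Principle C on *Nadia₂*.
*Clara₃*: the pronoun c-commands this R-expression → coindexation would violate Principle C on *Clara₃*.
*Hana₄*: the pronoun c-commands this R-expression → coindexation would violate Principle C on *Hana₄*.
*Tamar₅*: the pronoun c-commands this R-expression → coindexation would violate Principle C on *Tamar₅*.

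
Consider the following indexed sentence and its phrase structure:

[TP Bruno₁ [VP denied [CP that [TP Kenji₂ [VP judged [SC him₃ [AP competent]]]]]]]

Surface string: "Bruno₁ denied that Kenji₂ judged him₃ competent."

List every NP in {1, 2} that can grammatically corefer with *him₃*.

{1}

*him* is a pronoun, so Principle B applies: it must be free in its binding domain.
Binding domain of *him₃*: the embedded TP, whose subject is Kenji₂.
*Bruno₁* c-commands the pronoun but from outside its binding domain, and is not c-commanded by it → coindexation permitted.
*Kenji₂* c-commands the pronoun within its binding domain → coindexation would violate Principle B.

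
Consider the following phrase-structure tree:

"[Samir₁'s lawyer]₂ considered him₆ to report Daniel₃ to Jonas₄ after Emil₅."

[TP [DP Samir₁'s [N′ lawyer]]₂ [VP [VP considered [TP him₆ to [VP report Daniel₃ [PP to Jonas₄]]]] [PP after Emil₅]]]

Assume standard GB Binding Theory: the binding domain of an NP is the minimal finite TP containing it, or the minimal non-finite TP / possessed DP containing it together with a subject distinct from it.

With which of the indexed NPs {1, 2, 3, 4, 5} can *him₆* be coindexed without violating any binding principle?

{1, 5}

*him* is a pronoun, so Principle B applies: it must be free in its binding domain.
Binding domain of *him₆*: the matrix TP, whose subject is [Samir₁'s lawyer]₂.
*Samir₁* and the pronoun do not c-command one another → neither Principle B nor Principle C is at stake; coindexation permitted.
*[Samir₁'s lawyer]₂* c-commands the pronoun within its binding domain → coindexation would violate Principle B.
*Daniel₃*: the pronoun c-commands this R-expression → coindexation would violate Principle C on *Daniel₃*.
*Jonas₄*: the pronoun c-commands this R-expression → coindexation would violate Principle C on *Jonas₄*.
*Emil₅* and the pronoun do not c-command one another → neither Principle B nor Principle C is at stake; coindexation permitted.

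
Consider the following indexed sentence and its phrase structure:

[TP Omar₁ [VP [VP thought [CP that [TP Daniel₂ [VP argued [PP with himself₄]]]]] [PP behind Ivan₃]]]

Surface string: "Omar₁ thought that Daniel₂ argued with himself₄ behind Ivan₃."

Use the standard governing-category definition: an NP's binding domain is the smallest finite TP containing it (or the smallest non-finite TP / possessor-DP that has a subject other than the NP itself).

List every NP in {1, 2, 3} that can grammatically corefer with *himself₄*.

{2}

*himself* is an anaphor, so Principle A applies: it must be bound in its binding domain.
Binding domain of *himself₄*: the embedded TP, whose subject is Daniel₂.
*Omar₁* c-commands the anaphor but is outside its binding domain → cannot satisfy Principle A.
*Daniel₂* c-commands the anaphor within its binding domain → licit binder.
*Ivan₃* does not c-command the anaphor → cannot bind it.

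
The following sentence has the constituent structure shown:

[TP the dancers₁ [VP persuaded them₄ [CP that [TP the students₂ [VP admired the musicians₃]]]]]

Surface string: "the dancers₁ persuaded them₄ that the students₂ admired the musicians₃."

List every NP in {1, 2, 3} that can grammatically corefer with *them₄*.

none

*them* is a pronoun, so Principle B applies: it must be free in its binding domain.
Binding domain of *them₄*: the matrix TP, whose subject is the dancers₁.
*the dancers₁* c-commands the pronoun within its binding domain → coindexation would violate Principle B.
*the students₂*: the pronoun c-commands this R-expression → coindexation would violate Principle C on *the students₂*.
*the musicians₃*: the pronoun c-commands this R-expression → coindexation would violate Principle C on *the musicians₃*.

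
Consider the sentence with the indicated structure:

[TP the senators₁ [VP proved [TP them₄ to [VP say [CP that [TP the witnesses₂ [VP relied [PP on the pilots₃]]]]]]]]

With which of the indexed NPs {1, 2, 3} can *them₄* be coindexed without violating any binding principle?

none

*them* is a pronoun, so Principle B applies: it must be free in its binding domain.
Binding domain of *them₄*: the matrix TP, whose subject is the senators₁.
*the senators₁* c-commands the pronoun within its binding domain → coindexation would violate Principle B.
*the witnesses₂*: the pronoun c-commands this R-expression → coindexation would violate Principle C on *the witnesses₂*.
*the pilots₃*: the pronoun c-commands this R-expression → coindexation would violate Principle C on *the pilots₃*.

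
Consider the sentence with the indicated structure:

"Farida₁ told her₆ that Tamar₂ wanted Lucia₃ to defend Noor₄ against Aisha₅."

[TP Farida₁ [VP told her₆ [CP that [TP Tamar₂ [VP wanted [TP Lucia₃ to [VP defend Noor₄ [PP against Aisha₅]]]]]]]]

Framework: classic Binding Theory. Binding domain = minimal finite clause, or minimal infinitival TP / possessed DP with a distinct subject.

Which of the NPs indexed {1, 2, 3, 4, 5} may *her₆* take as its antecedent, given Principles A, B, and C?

*her* is a pronoun, so Principle B applies: it must be free in its binding domain.
Binding domain of *her₆*: the matrix TP, whose subject is Farida₁.
*Farida₁* c-commands the pronoun within its binding domain → coindexation would violate Principle B.
*Tamar₂*: the pronoun c-commands this R-expression → coindexation would violate Principle C on *Tamar₂*.
*Lucia₃*: the pronoun c-commands this R-expression → coindexation would violate Principle C on *Lucia₃*.
*Noor₄*: the pronoun c-commands this R-expression → coindexation would violate Principle C on *Noor₄*.
*Aisha₅*: the pronoun c-commands this R-expression → coindexation would violate Principle C on *Aisha₅*.

none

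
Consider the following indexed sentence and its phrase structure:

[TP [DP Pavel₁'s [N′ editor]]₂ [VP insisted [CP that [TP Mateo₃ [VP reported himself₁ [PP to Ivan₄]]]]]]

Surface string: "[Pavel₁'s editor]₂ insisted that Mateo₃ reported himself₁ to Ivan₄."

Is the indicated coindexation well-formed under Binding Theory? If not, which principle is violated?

The two coindexed NPs are *Pavel₁* and *himself₁*.
*himself₁* is an anaphor. Principle A requires it to be bound within its binding domain — the embedded TP, whose subject is Mateo₃.
Within that domain it is c-commanded by *Mateo₃*, which does not share its index.
*Pavel₁* does not c-command the anaphor at all.
The anaphor is unbound in its domain → Principle A violation.

Principle A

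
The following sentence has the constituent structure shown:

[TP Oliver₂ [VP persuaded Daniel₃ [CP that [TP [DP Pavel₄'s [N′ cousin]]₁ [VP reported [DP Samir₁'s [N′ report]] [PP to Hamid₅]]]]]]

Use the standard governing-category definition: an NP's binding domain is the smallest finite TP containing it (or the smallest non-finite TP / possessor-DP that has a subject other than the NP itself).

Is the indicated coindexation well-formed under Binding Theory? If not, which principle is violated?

The two coindexed NPs are *[Pavel₄'s cousin]₁* and *Samir₁*.
*Samir₁* is an R-expression. Principle C requires it to be free everywhere.
*[Pavel₄'s cousin]₁* c-commands it and carries the same index.
The R-expression is bound → Principle C violation.

Principle C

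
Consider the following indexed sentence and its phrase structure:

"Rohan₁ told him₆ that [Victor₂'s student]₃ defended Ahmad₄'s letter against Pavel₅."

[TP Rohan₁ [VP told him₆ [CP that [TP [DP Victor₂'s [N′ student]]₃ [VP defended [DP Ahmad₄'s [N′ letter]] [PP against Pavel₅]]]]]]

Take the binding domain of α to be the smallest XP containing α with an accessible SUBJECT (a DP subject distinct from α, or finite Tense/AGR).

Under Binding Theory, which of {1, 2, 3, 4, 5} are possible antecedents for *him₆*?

none

*him* is a pronoun, so Principle B applies: it must be free in its binding domain.
Binding domain of *him₆*: the matrix TP, whose subject is Rohan₁.
*Rohan₁* c-commands the pronoun within its binding domain → coindexation would violate Principle B.
*Victor₂*: the pronoun c-commands this R-expression → coindexation would violate Principle C on *Victor₂*.
*[Victor₂'s student]₃*: the pronoun c-commands this R-expression → coindexation would violate Principle C on *[Victor₂'s student]₃*.
*Ahmad₄*: the pronoun c-commands this R-expression → coindexation would violate Principle C on *Ahmad₄*.
*Pavel₅*: the pronoun c-commands this R-expression → coindexation would violate Principle C on *Pavel₅*.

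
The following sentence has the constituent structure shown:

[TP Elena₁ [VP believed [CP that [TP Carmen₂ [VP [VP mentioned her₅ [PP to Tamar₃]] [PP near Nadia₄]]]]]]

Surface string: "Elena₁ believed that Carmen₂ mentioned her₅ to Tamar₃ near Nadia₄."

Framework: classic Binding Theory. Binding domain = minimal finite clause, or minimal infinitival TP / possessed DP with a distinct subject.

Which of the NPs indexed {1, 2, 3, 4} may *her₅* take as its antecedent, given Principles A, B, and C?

*her* is a pronoun, so Principle B applies: it must be free in its binding domain.
Binding domain of *her₅*: the embedded TP, whose subject is Carmen₂.
*Elena₁* c-commands the pronoun but from outside its binding domain, and is not c-commanded by it → coindexation permitted.
*Carmen₂* c-commands the pronoun within its binding domain → coindexation would violate Principle B.
*Tamar₃*: the pronoun c-commands this R-expression → coindexation would violate Principle C on *Tamar₃*.
*Nadia₄* and the pronoun do not c-command one another → neither Principle B nor Principle C is at stake; coindexation permitted.

{1, 4}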